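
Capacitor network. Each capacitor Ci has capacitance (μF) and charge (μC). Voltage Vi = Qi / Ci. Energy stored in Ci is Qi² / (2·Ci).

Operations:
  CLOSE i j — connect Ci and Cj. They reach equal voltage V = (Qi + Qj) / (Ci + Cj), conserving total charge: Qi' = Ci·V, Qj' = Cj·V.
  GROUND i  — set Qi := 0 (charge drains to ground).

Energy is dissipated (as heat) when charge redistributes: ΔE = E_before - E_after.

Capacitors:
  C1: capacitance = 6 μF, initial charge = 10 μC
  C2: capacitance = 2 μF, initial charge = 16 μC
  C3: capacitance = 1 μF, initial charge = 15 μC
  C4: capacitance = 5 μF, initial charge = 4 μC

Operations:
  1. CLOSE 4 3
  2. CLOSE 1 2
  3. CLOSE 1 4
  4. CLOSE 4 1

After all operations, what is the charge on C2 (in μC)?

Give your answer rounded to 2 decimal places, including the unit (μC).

Answer: 6.50 μC

Derivation:
Initial: C1(6μF, Q=10μC, V=1.67V), C2(2μF, Q=16μC, V=8.00V), C3(1μF, Q=15μC, V=15.00V), C4(5μF, Q=4μC, V=0.80V)
Op 1: CLOSE 4-3: Q_total=19.00, C_total=6.00, V=3.17; Q4=15.83, Q3=3.17; dissipated=84.017
Op 2: CLOSE 1-2: Q_total=26.00, C_total=8.00, V=3.25; Q1=19.50, Q2=6.50; dissipated=30.083
Op 3: CLOSE 1-4: Q_total=35.33, C_total=11.00, V=3.21; Q1=19.27, Q4=16.06; dissipated=0.009
Op 4: CLOSE 4-1: Q_total=35.33, C_total=11.00, V=3.21; Q4=16.06, Q1=19.27; dissipated=0.000
Final charges: Q1=19.27, Q2=6.50, Q3=3.17, Q4=16.06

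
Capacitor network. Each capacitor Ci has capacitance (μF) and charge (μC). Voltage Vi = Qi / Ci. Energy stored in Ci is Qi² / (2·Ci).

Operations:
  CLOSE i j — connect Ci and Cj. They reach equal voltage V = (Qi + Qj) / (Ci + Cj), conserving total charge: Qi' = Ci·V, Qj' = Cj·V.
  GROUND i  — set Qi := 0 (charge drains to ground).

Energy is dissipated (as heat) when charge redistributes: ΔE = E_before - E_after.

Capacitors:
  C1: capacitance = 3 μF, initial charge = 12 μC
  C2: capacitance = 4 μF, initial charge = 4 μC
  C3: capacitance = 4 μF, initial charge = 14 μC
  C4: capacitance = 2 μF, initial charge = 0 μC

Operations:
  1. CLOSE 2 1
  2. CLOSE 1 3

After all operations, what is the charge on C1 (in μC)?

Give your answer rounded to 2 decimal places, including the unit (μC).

Initial: C1(3μF, Q=12μC, V=4.00V), C2(4μF, Q=4μC, V=1.00V), C3(4μF, Q=14μC, V=3.50V), C4(2μF, Q=0μC, V=0.00V)
Op 1: CLOSE 2-1: Q_total=16.00, C_total=7.00, V=2.29; Q2=9.14, Q1=6.86; dissipated=7.714
Op 2: CLOSE 1-3: Q_total=20.86, C_total=7.00, V=2.98; Q1=8.94, Q3=11.92; dissipated=1.264
Final charges: Q1=8.94, Q2=9.14, Q3=11.92, Q4=0.00

Answer: 8.94 μC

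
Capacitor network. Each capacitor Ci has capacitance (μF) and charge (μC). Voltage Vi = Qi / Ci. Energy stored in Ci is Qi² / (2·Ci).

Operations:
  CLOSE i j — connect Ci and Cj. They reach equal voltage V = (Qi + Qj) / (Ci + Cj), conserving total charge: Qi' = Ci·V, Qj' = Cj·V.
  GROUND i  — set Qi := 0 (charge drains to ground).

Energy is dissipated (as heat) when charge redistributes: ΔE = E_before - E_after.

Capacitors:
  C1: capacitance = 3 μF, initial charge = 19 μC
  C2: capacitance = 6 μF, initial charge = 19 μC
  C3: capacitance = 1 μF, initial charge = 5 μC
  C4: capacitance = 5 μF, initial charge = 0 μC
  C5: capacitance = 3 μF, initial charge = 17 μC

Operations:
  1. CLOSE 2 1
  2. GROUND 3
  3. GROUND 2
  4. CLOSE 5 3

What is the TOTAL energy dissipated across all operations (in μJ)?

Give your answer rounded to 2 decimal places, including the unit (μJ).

Answer: 88.05 μJ

Derivation:
Initial: C1(3μF, Q=19μC, V=6.33V), C2(6μF, Q=19μC, V=3.17V), C3(1μF, Q=5μC, V=5.00V), C4(5μF, Q=0μC, V=0.00V), C5(3μF, Q=17μC, V=5.67V)
Op 1: CLOSE 2-1: Q_total=38.00, C_total=9.00, V=4.22; Q2=25.33, Q1=12.67; dissipated=10.028
Op 2: GROUND 3: Q3=0; energy lost=12.500
Op 3: GROUND 2: Q2=0; energy lost=53.481
Op 4: CLOSE 5-3: Q_total=17.00, C_total=4.00, V=4.25; Q5=12.75, Q3=4.25; dissipated=12.042
Total dissipated: 88.051 μJ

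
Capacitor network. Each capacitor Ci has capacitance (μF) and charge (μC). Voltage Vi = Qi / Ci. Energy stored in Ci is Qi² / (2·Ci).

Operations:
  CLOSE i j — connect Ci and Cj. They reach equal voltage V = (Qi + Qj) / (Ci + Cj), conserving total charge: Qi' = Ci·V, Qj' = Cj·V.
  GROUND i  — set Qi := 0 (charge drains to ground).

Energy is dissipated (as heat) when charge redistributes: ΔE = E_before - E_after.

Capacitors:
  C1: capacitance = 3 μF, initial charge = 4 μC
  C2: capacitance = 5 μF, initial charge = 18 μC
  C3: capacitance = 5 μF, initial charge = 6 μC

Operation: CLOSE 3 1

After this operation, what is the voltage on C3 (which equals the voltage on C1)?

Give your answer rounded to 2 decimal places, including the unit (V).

Answer: 1.25 V

Derivation:
Initial: C1(3μF, Q=4μC, V=1.33V), C2(5μF, Q=18μC, V=3.60V), C3(5μF, Q=6μC, V=1.20V)
Op 1: CLOSE 3-1: Q_total=10.00, C_total=8.00, V=1.25; Q3=6.25, Q1=3.75; dissipated=0.017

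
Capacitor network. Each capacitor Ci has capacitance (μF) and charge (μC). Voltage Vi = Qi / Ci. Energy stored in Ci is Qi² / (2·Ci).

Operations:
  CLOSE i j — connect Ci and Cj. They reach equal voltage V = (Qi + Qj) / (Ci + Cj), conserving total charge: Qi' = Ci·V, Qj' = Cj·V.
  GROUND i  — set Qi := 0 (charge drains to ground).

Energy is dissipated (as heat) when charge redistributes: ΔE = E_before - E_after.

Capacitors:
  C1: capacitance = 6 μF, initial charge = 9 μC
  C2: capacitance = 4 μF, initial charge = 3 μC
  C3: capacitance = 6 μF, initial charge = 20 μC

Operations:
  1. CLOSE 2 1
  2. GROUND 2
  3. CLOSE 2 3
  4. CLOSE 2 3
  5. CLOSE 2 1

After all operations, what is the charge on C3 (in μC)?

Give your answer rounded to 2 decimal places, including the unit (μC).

Answer: 12.00 μC

Derivation:
Initial: C1(6μF, Q=9μC, V=1.50V), C2(4μF, Q=3μC, V=0.75V), C3(6μF, Q=20μC, V=3.33V)
Op 1: CLOSE 2-1: Q_total=12.00, C_total=10.00, V=1.20; Q2=4.80, Q1=7.20; dissipated=0.675
Op 2: GROUND 2: Q2=0; energy lost=2.880
Op 3: CLOSE 2-3: Q_total=20.00, C_total=10.00, V=2.00; Q2=8.00, Q3=12.00; dissipated=13.333
Op 4: CLOSE 2-3: Q_total=20.00, C_total=10.00, V=2.00; Q2=8.00, Q3=12.00; dissipated=0.000
Op 5: CLOSE 2-1: Q_total=15.20, C_total=10.00, V=1.52; Q2=6.08, Q1=9.12; dissipated=0.768
Final charges: Q1=9.12, Q2=6.08, Q3=12.00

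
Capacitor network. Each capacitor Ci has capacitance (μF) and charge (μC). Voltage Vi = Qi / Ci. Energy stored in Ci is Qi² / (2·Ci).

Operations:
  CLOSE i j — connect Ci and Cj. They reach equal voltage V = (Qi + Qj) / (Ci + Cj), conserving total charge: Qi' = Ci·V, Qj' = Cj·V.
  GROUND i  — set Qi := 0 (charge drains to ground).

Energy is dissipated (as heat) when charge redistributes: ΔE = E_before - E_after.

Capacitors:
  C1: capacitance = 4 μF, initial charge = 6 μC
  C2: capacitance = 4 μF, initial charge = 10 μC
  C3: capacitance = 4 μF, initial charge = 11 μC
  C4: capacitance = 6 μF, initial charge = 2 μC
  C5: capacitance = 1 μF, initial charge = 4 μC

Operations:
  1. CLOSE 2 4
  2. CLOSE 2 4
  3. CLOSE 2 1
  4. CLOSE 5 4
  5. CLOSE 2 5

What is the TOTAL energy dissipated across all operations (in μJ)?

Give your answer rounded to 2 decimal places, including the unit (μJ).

Initial: C1(4μF, Q=6μC, V=1.50V), C2(4μF, Q=10μC, V=2.50V), C3(4μF, Q=11μC, V=2.75V), C4(6μF, Q=2μC, V=0.33V), C5(1μF, Q=4μC, V=4.00V)
Op 1: CLOSE 2-4: Q_total=12.00, C_total=10.00, V=1.20; Q2=4.80, Q4=7.20; dissipated=5.633
Op 2: CLOSE 2-4: Q_total=12.00, C_total=10.00, V=1.20; Q2=4.80, Q4=7.20; dissipated=0.000
Op 3: CLOSE 2-1: Q_total=10.80, C_total=8.00, V=1.35; Q2=5.40, Q1=5.40; dissipated=0.090
Op 4: CLOSE 5-4: Q_total=11.20, C_total=7.00, V=1.60; Q5=1.60, Q4=9.60; dissipated=3.360
Op 5: CLOSE 2-5: Q_total=7.00, C_total=5.00, V=1.40; Q2=5.60, Q5=1.40; dissipated=0.025
Total dissipated: 9.108 μJ

Answer: 9.11 μJ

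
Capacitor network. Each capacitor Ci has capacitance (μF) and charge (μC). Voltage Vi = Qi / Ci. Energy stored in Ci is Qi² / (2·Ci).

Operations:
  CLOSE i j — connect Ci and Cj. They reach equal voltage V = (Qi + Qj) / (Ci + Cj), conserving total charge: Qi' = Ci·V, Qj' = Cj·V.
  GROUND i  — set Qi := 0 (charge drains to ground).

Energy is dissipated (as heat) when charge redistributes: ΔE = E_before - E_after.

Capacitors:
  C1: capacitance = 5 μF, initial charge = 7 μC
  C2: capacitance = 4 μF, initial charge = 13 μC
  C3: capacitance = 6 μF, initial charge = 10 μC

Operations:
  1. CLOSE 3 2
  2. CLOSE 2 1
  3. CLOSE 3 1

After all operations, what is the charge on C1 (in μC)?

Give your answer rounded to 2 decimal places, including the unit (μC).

Initial: C1(5μF, Q=7μC, V=1.40V), C2(4μF, Q=13μC, V=3.25V), C3(6μF, Q=10μC, V=1.67V)
Op 1: CLOSE 3-2: Q_total=23.00, C_total=10.00, V=2.30; Q3=13.80, Q2=9.20; dissipated=3.008
Op 2: CLOSE 2-1: Q_total=16.20, C_total=9.00, V=1.80; Q2=7.20, Q1=9.00; dissipated=0.900
Op 3: CLOSE 3-1: Q_total=22.80, C_total=11.00, V=2.07; Q3=12.44, Q1=10.36; dissipated=0.341
Final charges: Q1=10.36, Q2=7.20, Q3=12.44

Answer: 10.36 μC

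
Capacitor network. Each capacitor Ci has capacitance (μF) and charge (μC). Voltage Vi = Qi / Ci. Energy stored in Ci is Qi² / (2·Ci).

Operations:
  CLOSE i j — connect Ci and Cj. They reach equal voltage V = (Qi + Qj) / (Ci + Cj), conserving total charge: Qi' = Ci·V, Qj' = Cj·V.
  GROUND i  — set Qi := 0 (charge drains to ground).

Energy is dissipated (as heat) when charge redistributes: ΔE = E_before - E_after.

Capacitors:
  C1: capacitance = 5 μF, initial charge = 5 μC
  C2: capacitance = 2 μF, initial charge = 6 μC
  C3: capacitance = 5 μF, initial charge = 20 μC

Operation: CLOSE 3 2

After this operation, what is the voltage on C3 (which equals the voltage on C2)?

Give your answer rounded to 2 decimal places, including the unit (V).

Answer: 3.71 V

Derivation:
Initial: C1(5μF, Q=5μC, V=1.00V), C2(2μF, Q=6μC, V=3.00V), C3(5μF, Q=20μC, V=4.00V)
Op 1: CLOSE 3-2: Q_total=26.00, C_total=7.00, V=3.71; Q3=18.57, Q2=7.43; dissipated=0.714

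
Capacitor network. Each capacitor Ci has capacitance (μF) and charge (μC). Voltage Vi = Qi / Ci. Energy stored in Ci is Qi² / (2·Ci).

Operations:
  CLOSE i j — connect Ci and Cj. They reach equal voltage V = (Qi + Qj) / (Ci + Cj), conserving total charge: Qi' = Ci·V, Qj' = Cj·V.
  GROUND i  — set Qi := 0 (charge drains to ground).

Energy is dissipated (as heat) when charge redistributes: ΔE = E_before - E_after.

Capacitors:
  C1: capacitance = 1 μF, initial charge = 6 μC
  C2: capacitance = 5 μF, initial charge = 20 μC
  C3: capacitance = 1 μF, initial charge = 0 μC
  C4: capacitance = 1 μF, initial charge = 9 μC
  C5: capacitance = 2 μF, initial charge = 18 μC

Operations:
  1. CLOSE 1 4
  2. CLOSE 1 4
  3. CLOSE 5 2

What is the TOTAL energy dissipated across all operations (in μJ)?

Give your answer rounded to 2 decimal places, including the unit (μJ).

Initial: C1(1μF, Q=6μC, V=6.00V), C2(5μF, Q=20μC, V=4.00V), C3(1μF, Q=0μC, V=0.00V), C4(1μF, Q=9μC, V=9.00V), C5(2μF, Q=18μC, V=9.00V)
Op 1: CLOSE 1-4: Q_total=15.00, C_total=2.00, V=7.50; Q1=7.50, Q4=7.50; dissipated=2.250
Op 2: CLOSE 1-4: Q_total=15.00, C_total=2.00, V=7.50; Q1=7.50, Q4=7.50; dissipated=0.000
Op 3: CLOSE 5-2: Q_total=38.00, C_total=7.00, V=5.43; Q5=10.86, Q2=27.14; dissipated=17.857
Total dissipated: 20.107 μJ

Answer: 20.11 μJ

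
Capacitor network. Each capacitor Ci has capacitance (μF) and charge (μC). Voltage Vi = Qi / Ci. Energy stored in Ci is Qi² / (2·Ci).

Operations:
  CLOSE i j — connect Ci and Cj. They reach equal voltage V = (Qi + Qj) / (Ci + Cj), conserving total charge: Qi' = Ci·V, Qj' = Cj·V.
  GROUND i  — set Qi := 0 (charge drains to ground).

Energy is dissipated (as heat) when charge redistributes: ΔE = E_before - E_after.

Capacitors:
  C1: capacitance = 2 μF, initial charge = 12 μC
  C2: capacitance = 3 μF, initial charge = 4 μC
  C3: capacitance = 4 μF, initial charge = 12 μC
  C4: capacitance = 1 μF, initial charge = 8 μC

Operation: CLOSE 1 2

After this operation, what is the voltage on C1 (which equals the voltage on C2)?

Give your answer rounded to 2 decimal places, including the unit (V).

Initial: C1(2μF, Q=12μC, V=6.00V), C2(3μF, Q=4μC, V=1.33V), C3(4μF, Q=12μC, V=3.00V), C4(1μF, Q=8μC, V=8.00V)
Op 1: CLOSE 1-2: Q_total=16.00, C_total=5.00, V=3.20; Q1=6.40, Q2=9.60; dissipated=13.067

Answer: 3.20 V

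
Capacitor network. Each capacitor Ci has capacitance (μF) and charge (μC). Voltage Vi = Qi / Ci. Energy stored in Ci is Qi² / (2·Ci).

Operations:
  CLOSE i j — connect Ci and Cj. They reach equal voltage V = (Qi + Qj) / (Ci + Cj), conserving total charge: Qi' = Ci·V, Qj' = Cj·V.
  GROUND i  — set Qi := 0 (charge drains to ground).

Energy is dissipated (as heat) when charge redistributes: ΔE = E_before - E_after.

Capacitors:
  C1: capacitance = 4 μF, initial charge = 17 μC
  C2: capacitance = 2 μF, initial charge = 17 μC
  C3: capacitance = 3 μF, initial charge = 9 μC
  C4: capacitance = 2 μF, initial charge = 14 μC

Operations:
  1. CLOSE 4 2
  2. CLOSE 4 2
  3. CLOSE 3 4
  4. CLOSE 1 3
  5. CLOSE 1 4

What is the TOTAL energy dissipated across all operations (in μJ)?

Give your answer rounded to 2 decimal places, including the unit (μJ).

Answer: 15.12 μJ

Derivation:
Initial: C1(4μF, Q=17μC, V=4.25V), C2(2μF, Q=17μC, V=8.50V), C3(3μF, Q=9μC, V=3.00V), C4(2μF, Q=14μC, V=7.00V)
Op 1: CLOSE 4-2: Q_total=31.00, C_total=4.00, V=7.75; Q4=15.50, Q2=15.50; dissipated=1.125
Op 2: CLOSE 4-2: Q_total=31.00, C_total=4.00, V=7.75; Q4=15.50, Q2=15.50; dissipated=0.000
Op 3: CLOSE 3-4: Q_total=24.50, C_total=5.00, V=4.90; Q3=14.70, Q4=9.80; dissipated=13.537
Op 4: CLOSE 1-3: Q_total=31.70, C_total=7.00, V=4.53; Q1=18.11, Q3=13.59; dissipated=0.362
Op 5: CLOSE 1-4: Q_total=27.91, C_total=6.00, V=4.65; Q1=18.61, Q4=9.30; dissipated=0.092
Total dissipated: 15.117 μJ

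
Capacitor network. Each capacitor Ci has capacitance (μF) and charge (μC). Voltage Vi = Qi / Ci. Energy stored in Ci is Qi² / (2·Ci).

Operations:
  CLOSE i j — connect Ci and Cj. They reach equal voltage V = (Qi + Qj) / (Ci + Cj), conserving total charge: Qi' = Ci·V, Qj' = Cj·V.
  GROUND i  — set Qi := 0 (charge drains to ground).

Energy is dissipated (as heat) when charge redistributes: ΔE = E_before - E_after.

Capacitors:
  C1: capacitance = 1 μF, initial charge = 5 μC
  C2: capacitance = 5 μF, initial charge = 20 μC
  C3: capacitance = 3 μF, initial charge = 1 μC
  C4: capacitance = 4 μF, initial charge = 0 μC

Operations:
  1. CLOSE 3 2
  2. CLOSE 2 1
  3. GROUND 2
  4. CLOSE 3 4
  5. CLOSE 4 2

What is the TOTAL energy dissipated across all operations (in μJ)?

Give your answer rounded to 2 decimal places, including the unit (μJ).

Initial: C1(1μF, Q=5μC, V=5.00V), C2(5μF, Q=20μC, V=4.00V), C3(3μF, Q=1μC, V=0.33V), C4(4μF, Q=0μC, V=0.00V)
Op 1: CLOSE 3-2: Q_total=21.00, C_total=8.00, V=2.62; Q3=7.88, Q2=13.12; dissipated=12.604
Op 2: CLOSE 2-1: Q_total=18.12, C_total=6.00, V=3.02; Q2=15.10, Q1=3.02; dissipated=2.350
Op 3: GROUND 2: Q2=0; energy lost=22.814
Op 4: CLOSE 3-4: Q_total=7.88, C_total=7.00, V=1.12; Q3=3.38, Q4=4.50; dissipated=5.906
Op 5: CLOSE 4-2: Q_total=4.50, C_total=9.00, V=0.50; Q4=2.00, Q2=2.50; dissipated=1.406
Total dissipated: 45.081 μJ

Answer: 45.08 μJ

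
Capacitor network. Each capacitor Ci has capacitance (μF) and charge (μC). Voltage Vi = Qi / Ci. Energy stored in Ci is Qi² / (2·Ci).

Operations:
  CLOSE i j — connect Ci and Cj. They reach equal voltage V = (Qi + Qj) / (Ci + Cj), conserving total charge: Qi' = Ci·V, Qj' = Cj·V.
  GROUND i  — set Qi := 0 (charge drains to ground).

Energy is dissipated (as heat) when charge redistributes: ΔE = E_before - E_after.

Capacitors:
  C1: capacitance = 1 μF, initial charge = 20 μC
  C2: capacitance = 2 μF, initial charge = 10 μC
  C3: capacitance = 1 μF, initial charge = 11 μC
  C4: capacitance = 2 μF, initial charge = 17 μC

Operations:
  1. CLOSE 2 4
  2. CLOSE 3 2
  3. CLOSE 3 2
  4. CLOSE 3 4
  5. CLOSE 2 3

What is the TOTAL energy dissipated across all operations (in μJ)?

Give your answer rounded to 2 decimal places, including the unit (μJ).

Initial: C1(1μF, Q=20μC, V=20.00V), C2(2μF, Q=10μC, V=5.00V), C3(1μF, Q=11μC, V=11.00V), C4(2μF, Q=17μC, V=8.50V)
Op 1: CLOSE 2-4: Q_total=27.00, C_total=4.00, V=6.75; Q2=13.50, Q4=13.50; dissipated=6.125
Op 2: CLOSE 3-2: Q_total=24.50, C_total=3.00, V=8.17; Q3=8.17, Q2=16.33; dissipated=6.021
Op 3: CLOSE 3-2: Q_total=24.50, C_total=3.00, V=8.17; Q3=8.17, Q2=16.33; dissipated=0.000
Op 4: CLOSE 3-4: Q_total=21.67, C_total=3.00, V=7.22; Q3=7.22, Q4=14.44; dissipated=0.669
Op 5: CLOSE 2-3: Q_total=23.56, C_total=3.00, V=7.85; Q2=15.70, Q3=7.85; dissipated=0.297
Total dissipated: 13.112 μJ

Answer: 13.11 μJ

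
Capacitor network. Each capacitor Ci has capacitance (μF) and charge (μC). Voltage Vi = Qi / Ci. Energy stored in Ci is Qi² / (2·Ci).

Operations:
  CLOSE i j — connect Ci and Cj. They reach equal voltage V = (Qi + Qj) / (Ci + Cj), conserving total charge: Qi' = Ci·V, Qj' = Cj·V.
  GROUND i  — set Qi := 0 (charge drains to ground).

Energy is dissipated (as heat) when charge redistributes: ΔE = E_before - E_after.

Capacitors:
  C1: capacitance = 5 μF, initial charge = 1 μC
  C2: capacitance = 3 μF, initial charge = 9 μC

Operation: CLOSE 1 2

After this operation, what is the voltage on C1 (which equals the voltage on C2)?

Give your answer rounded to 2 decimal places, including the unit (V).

Answer: 1.25 V

Derivation:
Initial: C1(5μF, Q=1μC, V=0.20V), C2(3μF, Q=9μC, V=3.00V)
Op 1: CLOSE 1-2: Q_total=10.00, C_total=8.00, V=1.25; Q1=6.25, Q2=3.75; dissipated=7.350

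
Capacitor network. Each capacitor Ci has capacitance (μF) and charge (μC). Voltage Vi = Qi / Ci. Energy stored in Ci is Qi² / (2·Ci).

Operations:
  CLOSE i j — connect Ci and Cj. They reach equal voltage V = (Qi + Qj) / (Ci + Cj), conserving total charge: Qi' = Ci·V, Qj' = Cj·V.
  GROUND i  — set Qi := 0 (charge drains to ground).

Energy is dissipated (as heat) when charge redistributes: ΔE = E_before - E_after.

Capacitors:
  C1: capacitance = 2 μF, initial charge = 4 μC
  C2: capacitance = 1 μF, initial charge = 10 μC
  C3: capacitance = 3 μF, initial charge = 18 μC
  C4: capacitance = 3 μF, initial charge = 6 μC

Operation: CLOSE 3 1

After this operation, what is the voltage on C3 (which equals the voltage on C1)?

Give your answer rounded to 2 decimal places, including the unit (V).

Initial: C1(2μF, Q=4μC, V=2.00V), C2(1μF, Q=10μC, V=10.00V), C3(3μF, Q=18μC, V=6.00V), C4(3μF, Q=6μC, V=2.00V)
Op 1: CLOSE 3-1: Q_total=22.00, C_total=5.00, V=4.40; Q3=13.20, Q1=8.80; dissipated=9.600

Answer: 4.40 V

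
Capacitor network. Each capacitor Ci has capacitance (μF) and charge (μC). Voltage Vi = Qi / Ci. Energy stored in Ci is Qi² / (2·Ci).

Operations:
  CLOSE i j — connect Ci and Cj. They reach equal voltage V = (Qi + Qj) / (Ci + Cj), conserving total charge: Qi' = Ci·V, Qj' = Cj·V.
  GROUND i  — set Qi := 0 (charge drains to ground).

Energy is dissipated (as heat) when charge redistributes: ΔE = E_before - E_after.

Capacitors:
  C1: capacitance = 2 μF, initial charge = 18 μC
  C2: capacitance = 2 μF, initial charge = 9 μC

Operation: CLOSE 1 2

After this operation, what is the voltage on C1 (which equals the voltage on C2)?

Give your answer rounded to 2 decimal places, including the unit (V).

Answer: 6.75 V

Derivation:
Initial: C1(2μF, Q=18μC, V=9.00V), C2(2μF, Q=9μC, V=4.50V)
Op 1: CLOSE 1-2: Q_total=27.00, C_total=4.00, V=6.75; Q1=13.50, Q2=13.50; dissipated=10.125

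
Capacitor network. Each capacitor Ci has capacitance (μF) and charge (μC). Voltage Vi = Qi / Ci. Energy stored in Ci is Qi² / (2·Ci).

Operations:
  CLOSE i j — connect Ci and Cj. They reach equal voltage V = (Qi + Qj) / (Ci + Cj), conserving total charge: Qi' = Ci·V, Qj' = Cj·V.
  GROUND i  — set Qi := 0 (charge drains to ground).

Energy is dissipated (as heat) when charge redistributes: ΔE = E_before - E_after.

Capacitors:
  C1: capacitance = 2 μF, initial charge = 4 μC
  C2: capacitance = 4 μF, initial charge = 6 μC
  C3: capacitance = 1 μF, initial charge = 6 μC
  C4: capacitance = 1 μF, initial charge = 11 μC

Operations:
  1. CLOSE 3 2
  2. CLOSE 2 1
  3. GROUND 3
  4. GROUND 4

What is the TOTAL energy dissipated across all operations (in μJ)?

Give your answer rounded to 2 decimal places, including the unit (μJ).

Answer: 71.59 μJ

Derivation:
Initial: C1(2μF, Q=4μC, V=2.00V), C2(4μF, Q=6μC, V=1.50V), C3(1μF, Q=6μC, V=6.00V), C4(1μF, Q=11μC, V=11.00V)
Op 1: CLOSE 3-2: Q_total=12.00, C_total=5.00, V=2.40; Q3=2.40, Q2=9.60; dissipated=8.100
Op 2: CLOSE 2-1: Q_total=13.60, C_total=6.00, V=2.27; Q2=9.07, Q1=4.53; dissipated=0.107
Op 3: GROUND 3: Q3=0; energy lost=2.880
Op 4: GROUND 4: Q4=0; energy lost=60.500
Total dissipated: 71.587 μJ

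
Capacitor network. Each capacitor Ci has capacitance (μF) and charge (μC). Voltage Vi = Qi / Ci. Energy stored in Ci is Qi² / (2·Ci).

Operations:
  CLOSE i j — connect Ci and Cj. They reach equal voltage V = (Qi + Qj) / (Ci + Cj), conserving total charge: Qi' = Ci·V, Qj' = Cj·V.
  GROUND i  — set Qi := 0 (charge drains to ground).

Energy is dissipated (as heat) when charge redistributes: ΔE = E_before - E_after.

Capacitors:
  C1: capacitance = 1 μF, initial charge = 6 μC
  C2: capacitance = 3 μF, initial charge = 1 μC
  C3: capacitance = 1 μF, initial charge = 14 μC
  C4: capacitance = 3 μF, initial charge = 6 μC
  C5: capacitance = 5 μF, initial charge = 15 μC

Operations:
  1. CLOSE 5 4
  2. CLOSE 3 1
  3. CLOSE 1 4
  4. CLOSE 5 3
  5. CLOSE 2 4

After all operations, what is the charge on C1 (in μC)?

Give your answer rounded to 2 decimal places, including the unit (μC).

Answer: 4.47 μC

Derivation:
Initial: C1(1μF, Q=6μC, V=6.00V), C2(3μF, Q=1μC, V=0.33V), C3(1μF, Q=14μC, V=14.00V), C4(3μF, Q=6μC, V=2.00V), C5(5μF, Q=15μC, V=3.00V)
Op 1: CLOSE 5-4: Q_total=21.00, C_total=8.00, V=2.62; Q5=13.12, Q4=7.88; dissipated=0.938
Op 2: CLOSE 3-1: Q_total=20.00, C_total=2.00, V=10.00; Q3=10.00, Q1=10.00; dissipated=16.000
Op 3: CLOSE 1-4: Q_total=17.88, C_total=4.00, V=4.47; Q1=4.47, Q4=13.41; dissipated=20.396
Op 4: CLOSE 5-3: Q_total=23.12, C_total=6.00, V=3.85; Q5=19.27, Q3=3.85; dissipated=22.663
Op 5: CLOSE 2-4: Q_total=14.41, C_total=6.00, V=2.40; Q2=7.20, Q4=7.20; dissipated=12.826
Final charges: Q1=4.47, Q2=7.20, Q3=3.85, Q4=7.20, Q5=19.27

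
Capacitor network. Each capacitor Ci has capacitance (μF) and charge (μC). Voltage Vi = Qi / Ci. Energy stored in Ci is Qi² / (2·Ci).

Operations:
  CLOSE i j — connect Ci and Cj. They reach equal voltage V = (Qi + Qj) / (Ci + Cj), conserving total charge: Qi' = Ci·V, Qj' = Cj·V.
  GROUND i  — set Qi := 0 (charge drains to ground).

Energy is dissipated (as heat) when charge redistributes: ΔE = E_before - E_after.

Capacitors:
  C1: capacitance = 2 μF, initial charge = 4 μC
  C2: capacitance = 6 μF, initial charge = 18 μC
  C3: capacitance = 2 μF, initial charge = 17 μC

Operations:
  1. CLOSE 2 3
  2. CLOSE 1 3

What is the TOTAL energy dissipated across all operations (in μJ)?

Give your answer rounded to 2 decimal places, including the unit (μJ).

Initial: C1(2μF, Q=4μC, V=2.00V), C2(6μF, Q=18μC, V=3.00V), C3(2μF, Q=17μC, V=8.50V)
Op 1: CLOSE 2-3: Q_total=35.00, C_total=8.00, V=4.38; Q2=26.25, Q3=8.75; dissipated=22.688
Op 2: CLOSE 1-3: Q_total=12.75, C_total=4.00, V=3.19; Q1=6.38, Q3=6.38; dissipated=2.820
Total dissipated: 25.508 μJ

Answer: 25.51 μJ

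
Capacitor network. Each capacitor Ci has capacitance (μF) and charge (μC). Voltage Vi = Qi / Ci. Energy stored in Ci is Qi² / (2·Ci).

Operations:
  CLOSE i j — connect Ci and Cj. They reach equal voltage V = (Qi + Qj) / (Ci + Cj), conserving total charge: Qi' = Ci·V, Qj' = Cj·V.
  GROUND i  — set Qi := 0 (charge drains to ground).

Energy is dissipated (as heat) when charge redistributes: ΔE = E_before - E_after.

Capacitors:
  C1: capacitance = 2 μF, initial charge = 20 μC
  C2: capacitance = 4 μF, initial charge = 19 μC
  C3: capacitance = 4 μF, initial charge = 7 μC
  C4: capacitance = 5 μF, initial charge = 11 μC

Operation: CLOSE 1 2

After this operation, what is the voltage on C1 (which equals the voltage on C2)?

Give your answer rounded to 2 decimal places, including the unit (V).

Initial: C1(2μF, Q=20μC, V=10.00V), C2(4μF, Q=19μC, V=4.75V), C3(4μF, Q=7μC, V=1.75V), C4(5μF, Q=11μC, V=2.20V)
Op 1: CLOSE 1-2: Q_total=39.00, C_total=6.00, V=6.50; Q1=13.00, Q2=26.00; dissipated=18.375

Answer: 6.50 V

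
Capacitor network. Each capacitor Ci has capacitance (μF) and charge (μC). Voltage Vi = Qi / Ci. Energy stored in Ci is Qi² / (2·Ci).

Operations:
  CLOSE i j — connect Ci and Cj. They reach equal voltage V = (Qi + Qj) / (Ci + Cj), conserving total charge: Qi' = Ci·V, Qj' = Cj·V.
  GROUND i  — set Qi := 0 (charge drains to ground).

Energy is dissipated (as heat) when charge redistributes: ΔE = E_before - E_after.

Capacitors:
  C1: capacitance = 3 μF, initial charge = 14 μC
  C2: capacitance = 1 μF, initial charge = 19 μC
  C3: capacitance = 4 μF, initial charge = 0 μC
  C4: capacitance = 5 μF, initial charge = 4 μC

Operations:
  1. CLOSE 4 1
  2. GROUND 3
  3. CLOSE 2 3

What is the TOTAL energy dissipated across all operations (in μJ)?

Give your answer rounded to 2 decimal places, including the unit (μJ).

Initial: C1(3μF, Q=14μC, V=4.67V), C2(1μF, Q=19μC, V=19.00V), C3(4μF, Q=0μC, V=0.00V), C4(5μF, Q=4μC, V=0.80V)
Op 1: CLOSE 4-1: Q_total=18.00, C_total=8.00, V=2.25; Q4=11.25, Q1=6.75; dissipated=14.017
Op 2: GROUND 3: Q3=0; energy lost=0.000
Op 3: CLOSE 2-3: Q_total=19.00, C_total=5.00, V=3.80; Q2=3.80, Q3=15.20; dissipated=144.400
Total dissipated: 158.417 μJ

Answer: 158.42 μJ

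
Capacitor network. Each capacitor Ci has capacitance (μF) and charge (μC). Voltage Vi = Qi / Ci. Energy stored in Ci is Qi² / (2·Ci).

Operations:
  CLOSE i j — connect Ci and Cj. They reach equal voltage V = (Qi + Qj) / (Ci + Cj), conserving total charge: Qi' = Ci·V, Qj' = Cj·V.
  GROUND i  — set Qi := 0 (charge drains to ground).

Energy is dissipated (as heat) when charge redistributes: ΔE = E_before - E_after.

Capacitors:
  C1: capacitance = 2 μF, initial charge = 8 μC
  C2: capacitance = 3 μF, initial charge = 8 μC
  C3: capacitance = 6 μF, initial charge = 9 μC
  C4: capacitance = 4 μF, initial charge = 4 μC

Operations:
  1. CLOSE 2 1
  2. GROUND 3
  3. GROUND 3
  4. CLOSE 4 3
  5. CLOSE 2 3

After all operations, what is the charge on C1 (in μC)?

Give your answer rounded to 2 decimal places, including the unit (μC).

Initial: C1(2μF, Q=8μC, V=4.00V), C2(3μF, Q=8μC, V=2.67V), C3(6μF, Q=9μC, V=1.50V), C4(4μF, Q=4μC, V=1.00V)
Op 1: CLOSE 2-1: Q_total=16.00, C_total=5.00, V=3.20; Q2=9.60, Q1=6.40; dissipated=1.067
Op 2: GROUND 3: Q3=0; energy lost=6.750
Op 3: GROUND 3: Q3=0; energy lost=0.000
Op 4: CLOSE 4-3: Q_total=4.00, C_total=10.00, V=0.40; Q4=1.60, Q3=2.40; dissipated=1.200
Op 5: CLOSE 2-3: Q_total=12.00, C_total=9.00, V=1.33; Q2=4.00, Q3=8.00; dissipated=7.840
Final charges: Q1=6.40, Q2=4.00, Q3=8.00, Q4=1.60

Answer: 6.40 μC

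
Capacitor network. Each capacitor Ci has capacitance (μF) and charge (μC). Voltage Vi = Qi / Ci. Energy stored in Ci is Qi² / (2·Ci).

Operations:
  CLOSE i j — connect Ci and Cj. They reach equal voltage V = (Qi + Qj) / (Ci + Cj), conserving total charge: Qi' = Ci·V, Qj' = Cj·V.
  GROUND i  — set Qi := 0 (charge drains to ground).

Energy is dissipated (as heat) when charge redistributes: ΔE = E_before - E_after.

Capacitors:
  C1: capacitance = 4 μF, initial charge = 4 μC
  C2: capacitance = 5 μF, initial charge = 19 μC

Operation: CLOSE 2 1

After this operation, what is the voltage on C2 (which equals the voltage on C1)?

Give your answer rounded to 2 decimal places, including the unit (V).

Initial: C1(4μF, Q=4μC, V=1.00V), C2(5μF, Q=19μC, V=3.80V)
Op 1: CLOSE 2-1: Q_total=23.00, C_total=9.00, V=2.56; Q2=12.78, Q1=10.22; dissipated=8.711

Answer: 2.56 V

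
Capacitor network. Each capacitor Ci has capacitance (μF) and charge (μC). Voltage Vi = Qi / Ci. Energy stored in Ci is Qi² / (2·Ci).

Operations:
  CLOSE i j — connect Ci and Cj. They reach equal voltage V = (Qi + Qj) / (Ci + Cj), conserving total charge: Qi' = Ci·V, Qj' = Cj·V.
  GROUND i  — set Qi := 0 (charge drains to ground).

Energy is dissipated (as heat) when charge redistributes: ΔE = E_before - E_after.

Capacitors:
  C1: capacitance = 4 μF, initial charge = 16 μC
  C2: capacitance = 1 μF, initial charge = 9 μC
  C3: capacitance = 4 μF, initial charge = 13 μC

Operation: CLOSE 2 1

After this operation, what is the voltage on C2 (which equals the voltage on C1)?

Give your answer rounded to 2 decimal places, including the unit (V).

Answer: 5.00 V

Derivation:
Initial: C1(4μF, Q=16μC, V=4.00V), C2(1μF, Q=9μC, V=9.00V), C3(4μF, Q=13μC, V=3.25V)
Op 1: CLOSE 2-1: Q_total=25.00, C_total=5.00, V=5.00; Q2=5.00, Q1=20.00; dissipated=10.000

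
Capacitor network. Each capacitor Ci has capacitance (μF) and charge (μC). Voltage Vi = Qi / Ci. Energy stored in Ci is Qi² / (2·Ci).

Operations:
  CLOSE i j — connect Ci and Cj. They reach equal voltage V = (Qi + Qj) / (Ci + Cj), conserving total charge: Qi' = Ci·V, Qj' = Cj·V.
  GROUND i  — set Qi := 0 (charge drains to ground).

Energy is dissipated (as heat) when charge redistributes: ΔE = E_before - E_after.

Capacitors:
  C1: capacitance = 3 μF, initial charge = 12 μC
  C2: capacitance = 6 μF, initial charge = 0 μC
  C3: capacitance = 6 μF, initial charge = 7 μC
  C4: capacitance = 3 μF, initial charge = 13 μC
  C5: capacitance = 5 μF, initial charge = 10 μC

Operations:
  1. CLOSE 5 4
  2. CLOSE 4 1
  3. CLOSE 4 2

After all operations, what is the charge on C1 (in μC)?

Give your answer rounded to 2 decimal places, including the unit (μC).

Answer: 10.31 μC

Derivation:
Initial: C1(3μF, Q=12μC, V=4.00V), C2(6μF, Q=0μC, V=0.00V), C3(6μF, Q=7μC, V=1.17V), C4(3μF, Q=13μC, V=4.33V), C5(5μF, Q=10μC, V=2.00V)
Op 1: CLOSE 5-4: Q_total=23.00, C_total=8.00, V=2.88; Q5=14.38, Q4=8.62; dissipated=5.104
Op 2: CLOSE 4-1: Q_total=20.62, C_total=6.00, V=3.44; Q4=10.31, Q1=10.31; dissipated=0.949
Op 3: CLOSE 4-2: Q_total=10.31, C_total=9.00, V=1.15; Q4=3.44, Q2=6.88; dissipated=11.816
Final charges: Q1=10.31, Q2=6.88, Q3=7.00, Q4=3.44, Q5=14.38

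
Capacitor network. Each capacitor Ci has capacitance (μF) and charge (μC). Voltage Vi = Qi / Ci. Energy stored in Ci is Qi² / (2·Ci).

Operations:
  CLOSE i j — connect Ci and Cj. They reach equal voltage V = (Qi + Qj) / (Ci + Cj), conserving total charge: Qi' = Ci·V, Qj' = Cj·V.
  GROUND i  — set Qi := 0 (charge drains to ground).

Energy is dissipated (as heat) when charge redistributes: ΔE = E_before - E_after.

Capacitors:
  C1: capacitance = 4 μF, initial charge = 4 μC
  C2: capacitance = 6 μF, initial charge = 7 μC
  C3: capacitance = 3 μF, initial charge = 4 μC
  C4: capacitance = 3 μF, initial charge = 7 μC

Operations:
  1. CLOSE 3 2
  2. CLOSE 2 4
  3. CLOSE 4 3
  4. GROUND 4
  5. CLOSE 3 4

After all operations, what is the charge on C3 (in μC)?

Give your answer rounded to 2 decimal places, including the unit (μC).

Answer: 2.11 μC

Derivation:
Initial: C1(4μF, Q=4μC, V=1.00V), C2(6μF, Q=7μC, V=1.17V), C3(3μF, Q=4μC, V=1.33V), C4(3μF, Q=7μC, V=2.33V)
Op 1: CLOSE 3-2: Q_total=11.00, C_total=9.00, V=1.22; Q3=3.67, Q2=7.33; dissipated=0.028
Op 2: CLOSE 2-4: Q_total=14.33, C_total=9.00, V=1.59; Q2=9.56, Q4=4.78; dissipated=1.235
Op 3: CLOSE 4-3: Q_total=8.44, C_total=6.00, V=1.41; Q4=4.22, Q3=4.22; dissipated=0.103
Op 4: GROUND 4: Q4=0; energy lost=2.971
Op 5: CLOSE 3-4: Q_total=4.22, C_total=6.00, V=0.70; Q3=2.11, Q4=2.11; dissipated=1.486
Final charges: Q1=4.00, Q2=9.56, Q3=2.11, Q4=2.11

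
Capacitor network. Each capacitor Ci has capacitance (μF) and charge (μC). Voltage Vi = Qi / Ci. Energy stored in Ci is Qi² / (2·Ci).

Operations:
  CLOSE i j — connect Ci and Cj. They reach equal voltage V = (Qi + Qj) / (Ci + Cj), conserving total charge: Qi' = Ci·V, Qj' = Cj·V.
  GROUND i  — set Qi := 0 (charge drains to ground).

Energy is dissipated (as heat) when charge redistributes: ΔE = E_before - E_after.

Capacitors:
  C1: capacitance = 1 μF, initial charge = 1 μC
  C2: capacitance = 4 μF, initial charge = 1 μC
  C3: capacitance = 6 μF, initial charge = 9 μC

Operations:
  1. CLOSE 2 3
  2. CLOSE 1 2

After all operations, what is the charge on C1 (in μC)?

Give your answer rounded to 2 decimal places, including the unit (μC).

Initial: C1(1μF, Q=1μC, V=1.00V), C2(4μF, Q=1μC, V=0.25V), C3(6μF, Q=9μC, V=1.50V)
Op 1: CLOSE 2-3: Q_total=10.00, C_total=10.00, V=1.00; Q2=4.00, Q3=6.00; dissipated=1.875
Op 2: CLOSE 1-2: Q_total=5.00, C_total=5.00, V=1.00; Q1=1.00, Q2=4.00; dissipated=0.000
Final charges: Q1=1.00, Q2=4.00, Q3=6.00

Answer: 1.00 μC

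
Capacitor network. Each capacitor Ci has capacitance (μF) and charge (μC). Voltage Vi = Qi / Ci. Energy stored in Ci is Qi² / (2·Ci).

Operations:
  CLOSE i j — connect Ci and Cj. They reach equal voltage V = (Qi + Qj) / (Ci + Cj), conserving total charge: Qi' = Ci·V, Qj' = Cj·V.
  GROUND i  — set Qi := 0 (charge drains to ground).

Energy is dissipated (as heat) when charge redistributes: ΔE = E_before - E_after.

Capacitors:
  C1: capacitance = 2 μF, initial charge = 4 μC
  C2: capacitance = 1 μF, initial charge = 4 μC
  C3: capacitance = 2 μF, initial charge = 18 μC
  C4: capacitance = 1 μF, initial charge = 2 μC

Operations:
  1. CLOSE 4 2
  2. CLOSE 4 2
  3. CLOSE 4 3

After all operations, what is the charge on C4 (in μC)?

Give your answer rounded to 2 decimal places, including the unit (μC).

Answer: 7.00 μC

Derivation:
Initial: C1(2μF, Q=4μC, V=2.00V), C2(1μF, Q=4μC, V=4.00V), C3(2μF, Q=18μC, V=9.00V), C4(1μF, Q=2μC, V=2.00V)
Op 1: CLOSE 4-2: Q_total=6.00, C_total=2.00, V=3.00; Q4=3.00, Q2=3.00; dissipated=1.000
Op 2: CLOSE 4-2: Q_total=6.00, C_total=2.00, V=3.00; Q4=3.00, Q2=3.00; dissipated=0.000
Op 3: CLOSE 4-3: Q_total=21.00, C_total=3.00, V=7.00; Q4=7.00, Q3=14.00; dissipated=12.000
Final charges: Q1=4.00, Q2=3.00, Q3=14.00, Q4=7.00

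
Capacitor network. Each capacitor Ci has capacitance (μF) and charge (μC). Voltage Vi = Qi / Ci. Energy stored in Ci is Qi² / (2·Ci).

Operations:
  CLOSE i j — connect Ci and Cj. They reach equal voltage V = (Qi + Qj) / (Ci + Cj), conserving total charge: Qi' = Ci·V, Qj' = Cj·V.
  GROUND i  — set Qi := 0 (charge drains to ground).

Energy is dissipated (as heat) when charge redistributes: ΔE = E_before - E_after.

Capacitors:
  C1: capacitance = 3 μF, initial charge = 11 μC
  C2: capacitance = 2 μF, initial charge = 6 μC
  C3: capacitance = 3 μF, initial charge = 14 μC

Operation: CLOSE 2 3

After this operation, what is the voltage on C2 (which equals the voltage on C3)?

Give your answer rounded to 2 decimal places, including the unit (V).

Answer: 4.00 V

Derivation:
Initial: C1(3μF, Q=11μC, V=3.67V), C2(2μF, Q=6μC, V=3.00V), C3(3μF, Q=14μC, V=4.67V)
Op 1: CLOSE 2-3: Q_total=20.00, C_total=5.00, V=4.00; Q2=8.00, Q3=12.00; dissipated=1.667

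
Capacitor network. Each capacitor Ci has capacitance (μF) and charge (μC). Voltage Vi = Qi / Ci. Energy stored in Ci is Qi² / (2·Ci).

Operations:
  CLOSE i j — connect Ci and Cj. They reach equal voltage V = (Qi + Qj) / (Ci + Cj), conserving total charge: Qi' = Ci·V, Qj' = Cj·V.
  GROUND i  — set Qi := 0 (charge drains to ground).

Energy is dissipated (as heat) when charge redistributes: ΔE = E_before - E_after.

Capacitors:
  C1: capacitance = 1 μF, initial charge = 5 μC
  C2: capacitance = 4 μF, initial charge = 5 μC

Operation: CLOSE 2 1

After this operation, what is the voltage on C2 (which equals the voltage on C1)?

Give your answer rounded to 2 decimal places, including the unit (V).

Answer: 2.00 V

Derivation:
Initial: C1(1μF, Q=5μC, V=5.00V), C2(4μF, Q=5μC, V=1.25V)
Op 1: CLOSE 2-1: Q_total=10.00, C_total=5.00, V=2.00; Q2=8.00, Q1=2.00; dissipated=5.625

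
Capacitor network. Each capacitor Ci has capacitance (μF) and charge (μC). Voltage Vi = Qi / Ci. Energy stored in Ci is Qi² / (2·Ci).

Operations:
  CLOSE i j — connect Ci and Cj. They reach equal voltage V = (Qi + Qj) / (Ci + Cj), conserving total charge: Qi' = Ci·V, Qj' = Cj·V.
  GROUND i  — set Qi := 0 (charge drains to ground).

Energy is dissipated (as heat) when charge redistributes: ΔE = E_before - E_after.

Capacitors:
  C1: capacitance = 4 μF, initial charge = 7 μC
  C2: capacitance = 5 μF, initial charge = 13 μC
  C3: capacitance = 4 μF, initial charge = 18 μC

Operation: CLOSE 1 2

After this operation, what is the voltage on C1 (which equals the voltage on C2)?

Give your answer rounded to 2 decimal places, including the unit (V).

Answer: 2.22 V

Derivation:
Initial: C1(4μF, Q=7μC, V=1.75V), C2(5μF, Q=13μC, V=2.60V), C3(4μF, Q=18μC, V=4.50V)
Op 1: CLOSE 1-2: Q_total=20.00, C_total=9.00, V=2.22; Q1=8.89, Q2=11.11; dissipated=0.803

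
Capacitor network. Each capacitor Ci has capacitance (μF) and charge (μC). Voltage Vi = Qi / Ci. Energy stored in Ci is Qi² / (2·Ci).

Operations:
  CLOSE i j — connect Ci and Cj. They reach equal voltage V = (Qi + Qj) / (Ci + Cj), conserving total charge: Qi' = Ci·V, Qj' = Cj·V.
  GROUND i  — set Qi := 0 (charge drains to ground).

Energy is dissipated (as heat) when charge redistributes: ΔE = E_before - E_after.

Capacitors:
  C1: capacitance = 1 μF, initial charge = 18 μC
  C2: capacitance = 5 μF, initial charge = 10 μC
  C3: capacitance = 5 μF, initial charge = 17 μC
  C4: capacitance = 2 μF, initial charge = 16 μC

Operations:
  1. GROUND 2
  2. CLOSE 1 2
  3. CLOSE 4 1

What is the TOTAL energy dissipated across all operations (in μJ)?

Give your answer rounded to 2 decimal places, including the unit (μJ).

Answer: 153.33 μJ

Derivation:
Initial: C1(1μF, Q=18μC, V=18.00V), C2(5μF, Q=10μC, V=2.00V), C3(5μF, Q=17μC, V=3.40V), C4(2μF, Q=16μC, V=8.00V)
Op 1: GROUND 2: Q2=0; energy lost=10.000
Op 2: CLOSE 1-2: Q_total=18.00, C_total=6.00, V=3.00; Q1=3.00, Q2=15.00; dissipated=135.000
Op 3: CLOSE 4-1: Q_total=19.00, C_total=3.00, V=6.33; Q4=12.67, Q1=6.33; dissipated=8.333
Total dissipated: 153.333 μJ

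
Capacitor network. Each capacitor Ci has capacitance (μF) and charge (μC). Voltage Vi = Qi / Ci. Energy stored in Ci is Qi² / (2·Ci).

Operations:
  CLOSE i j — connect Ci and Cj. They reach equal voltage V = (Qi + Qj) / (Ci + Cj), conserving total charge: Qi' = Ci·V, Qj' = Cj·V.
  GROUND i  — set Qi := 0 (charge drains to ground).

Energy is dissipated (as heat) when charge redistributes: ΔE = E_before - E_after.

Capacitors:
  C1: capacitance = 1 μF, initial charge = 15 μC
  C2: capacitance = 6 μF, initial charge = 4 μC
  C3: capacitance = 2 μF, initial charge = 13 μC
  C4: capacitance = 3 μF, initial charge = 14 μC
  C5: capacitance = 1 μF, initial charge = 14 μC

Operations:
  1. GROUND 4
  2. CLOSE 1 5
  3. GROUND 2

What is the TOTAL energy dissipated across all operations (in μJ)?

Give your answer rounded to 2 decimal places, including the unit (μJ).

Initial: C1(1μF, Q=15μC, V=15.00V), C2(6μF, Q=4μC, V=0.67V), C3(2μF, Q=13μC, V=6.50V), C4(3μF, Q=14μC, V=4.67V), C5(1μF, Q=14μC, V=14.00V)
Op 1: GROUND 4: Q4=0; energy lost=32.667
Op 2: CLOSE 1-5: Q_total=29.00, C_total=2.00, V=14.50; Q1=14.50, Q5=14.50; dissipated=0.250
Op 3: GROUND 2: Q2=0; energy lost=1.333
Total dissipated: 34.250 μJ

Answer: 34.25 μJ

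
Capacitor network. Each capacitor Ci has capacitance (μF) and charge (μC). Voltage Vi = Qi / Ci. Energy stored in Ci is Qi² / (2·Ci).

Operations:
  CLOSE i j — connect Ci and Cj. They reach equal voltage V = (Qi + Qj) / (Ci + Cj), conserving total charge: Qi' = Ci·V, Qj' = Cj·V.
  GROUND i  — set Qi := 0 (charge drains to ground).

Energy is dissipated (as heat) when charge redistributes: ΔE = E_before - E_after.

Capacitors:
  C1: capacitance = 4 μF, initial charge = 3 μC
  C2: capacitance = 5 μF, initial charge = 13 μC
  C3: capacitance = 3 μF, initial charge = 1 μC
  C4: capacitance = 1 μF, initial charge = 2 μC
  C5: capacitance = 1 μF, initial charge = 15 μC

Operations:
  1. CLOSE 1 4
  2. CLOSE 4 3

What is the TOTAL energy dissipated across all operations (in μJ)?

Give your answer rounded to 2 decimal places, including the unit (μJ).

Initial: C1(4μF, Q=3μC, V=0.75V), C2(5μF, Q=13μC, V=2.60V), C3(3μF, Q=1μC, V=0.33V), C4(1μF, Q=2μC, V=2.00V), C5(1μF, Q=15μC, V=15.00V)
Op 1: CLOSE 1-4: Q_total=5.00, C_total=5.00, V=1.00; Q1=4.00, Q4=1.00; dissipated=0.625
Op 2: CLOSE 4-3: Q_total=2.00, C_total=4.00, V=0.50; Q4=0.50, Q3=1.50; dissipated=0.167
Total dissipated: 0.792 μJ

Answer: 0.79 μJ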